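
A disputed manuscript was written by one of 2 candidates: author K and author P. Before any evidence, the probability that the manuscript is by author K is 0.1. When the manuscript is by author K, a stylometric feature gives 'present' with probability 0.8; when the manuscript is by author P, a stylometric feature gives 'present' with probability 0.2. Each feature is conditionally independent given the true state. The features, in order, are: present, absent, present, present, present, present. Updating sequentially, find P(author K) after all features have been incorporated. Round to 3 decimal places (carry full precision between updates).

After 'present': P(author K) = 0.8·0.1000 / (0.8·0.1000 + 0.2·0.9000) ≈ 0.3077
After 'absent': P(author K) = 0.2·0.3077 / (0.2·0.3077 + 0.8·0.6923) ≈ 0.1000
After 'present': P(author K) = 0.8·0.1000 / (0.8·0.1000 + 0.2·0.9000) ≈ 0.3077
After 'present': P(author K) = 0.8·0.3077 / (0.8·0.3077 + 0.2·0.6923) ≈ 0.6400
After 'present': P(author K) = 0.8·0.6400 / (0.8·0.6400 + 0.2·0.3600) ≈ 0.8767
After 'present': P(author K) = 0.8·0.8767 / (0.8·0.8767 + 0.2·0.1233) ≈ 0.9660

0.966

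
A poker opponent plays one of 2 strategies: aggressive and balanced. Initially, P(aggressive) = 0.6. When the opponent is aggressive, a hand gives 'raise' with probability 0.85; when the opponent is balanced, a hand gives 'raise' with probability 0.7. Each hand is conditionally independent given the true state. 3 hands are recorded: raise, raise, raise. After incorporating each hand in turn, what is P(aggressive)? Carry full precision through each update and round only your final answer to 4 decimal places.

After 'raise': P(aggressive) = 0.85·0.6000 / (0.85·0.6000 + 0.7·0.4000) ≈ 0.6456
After 'raise': P(aggressive) = 0.85·0.6456 / (0.85·0.6456 + 0.7·0.3544) ≈ 0.6886
After 'raise': P(aggressive) = 0.85·0.6886 / (0.85·0.6886 + 0.7·0.3114) ≈ 0.7287

0.7287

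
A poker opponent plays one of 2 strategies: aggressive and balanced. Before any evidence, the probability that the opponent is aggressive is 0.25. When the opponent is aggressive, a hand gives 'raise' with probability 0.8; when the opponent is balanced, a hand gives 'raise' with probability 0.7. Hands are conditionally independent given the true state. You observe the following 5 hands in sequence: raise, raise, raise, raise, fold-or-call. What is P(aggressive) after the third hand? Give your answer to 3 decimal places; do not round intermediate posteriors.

0.332

Apply Bayes' rule sequentially, carrying P(aggressive) forward.
After 'raise': P(aggressive) = 0.8·0.2500 / (0.8·0.2500 + 0.7·0.7500) ≈ 0.2759
After 'raise': P(aggressive) = 0.8·0.2759 / (0.8·0.2759 + 0.7·0.7241) ≈ 0.3033
After 'raise': P(aggressive) = 0.8·0.3033 / (0.8·0.3033 + 0.7·0.6967) ≈ 0.3323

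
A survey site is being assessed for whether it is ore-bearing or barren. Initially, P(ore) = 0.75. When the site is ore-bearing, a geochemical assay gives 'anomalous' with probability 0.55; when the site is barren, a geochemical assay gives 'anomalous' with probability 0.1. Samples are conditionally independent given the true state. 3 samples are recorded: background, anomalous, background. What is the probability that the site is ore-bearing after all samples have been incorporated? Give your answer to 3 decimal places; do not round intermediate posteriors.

After 'background': P(ore) = 0.45·0.7500 / (0.45·0.7500 + 0.9·0.2500) ≈ 0.6000
After 'anomalous': P(ore) = 0.55·0.6000 / (0.55·0.6000 + 0.1·0.4000) ≈ 0.8919
After 'background': P(ore) = 0.45·0.8919 / (0.45·0.8919 + 0.9·0.1081) ≈ 0.8049

0.805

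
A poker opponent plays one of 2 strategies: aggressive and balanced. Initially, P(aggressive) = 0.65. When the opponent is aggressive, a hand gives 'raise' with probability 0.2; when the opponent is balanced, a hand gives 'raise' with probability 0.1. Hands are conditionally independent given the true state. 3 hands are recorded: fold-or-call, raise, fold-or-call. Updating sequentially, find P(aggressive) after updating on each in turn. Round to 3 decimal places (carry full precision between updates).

0.746

After 'fold-or-call': P(aggressive) = 0.8·0.6500 / (0.8·0.6500 + 0.9·0.3500) ≈ 0.6228
After 'raise': P(aggressive) = 0.2·0.6228 / (0.2·0.6228 + 0.1·0.3772) ≈ 0.7675
After 'fold-or-call': P(aggressive) = 0.8·0.7675 / (0.8·0.7675 + 0.9·0.2325) ≈ 0.7459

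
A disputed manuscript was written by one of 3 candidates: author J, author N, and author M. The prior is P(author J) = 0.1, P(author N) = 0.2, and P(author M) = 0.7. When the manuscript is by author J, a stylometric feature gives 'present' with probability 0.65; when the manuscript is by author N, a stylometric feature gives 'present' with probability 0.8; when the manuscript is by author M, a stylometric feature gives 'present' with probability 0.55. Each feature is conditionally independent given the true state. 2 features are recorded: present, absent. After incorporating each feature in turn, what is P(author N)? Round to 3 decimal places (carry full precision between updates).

0.140

Each posterior becomes the prior for the next update.
After 'present': normaliser = 0.65·0.1000 + 0.8·0.2000 + 0.55·0.7000; P(author J) ≈ 0.1066, P(author N) ≈ 0.2623, P(author M) ≈ 0.6311
After 'absent': normaliser = 0.35·0.1066 + 0.2·0.2623 + 0.45·0.6311; P(author J) ≈ 0.0998, P(author N) ≈ 0.1404, P(author M) ≈ 0.7599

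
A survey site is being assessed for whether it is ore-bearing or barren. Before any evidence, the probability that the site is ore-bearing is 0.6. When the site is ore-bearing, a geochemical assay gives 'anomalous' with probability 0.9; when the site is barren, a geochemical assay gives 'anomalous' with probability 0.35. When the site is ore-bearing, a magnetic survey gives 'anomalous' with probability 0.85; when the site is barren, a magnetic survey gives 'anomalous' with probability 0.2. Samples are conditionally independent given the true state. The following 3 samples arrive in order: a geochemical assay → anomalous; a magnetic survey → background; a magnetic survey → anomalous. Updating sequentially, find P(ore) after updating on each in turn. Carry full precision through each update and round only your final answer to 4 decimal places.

0.7545

After a geochemical assay='anomalous': P(ore) = 0.9·0.6000 / (0.9·0.6000 + 0.35·0.4000) ≈ 0.7941
After a magnetic survey='background': P(ore) = 0.15·0.7941 / (0.15·0.7941 + 0.8·0.2059) ≈ 0.4197
After a magnetic survey='anomalous': P(ore) = 0.85·0.4197 / (0.85·0.4197 + 0.2·0.5803) ≈ 0.7545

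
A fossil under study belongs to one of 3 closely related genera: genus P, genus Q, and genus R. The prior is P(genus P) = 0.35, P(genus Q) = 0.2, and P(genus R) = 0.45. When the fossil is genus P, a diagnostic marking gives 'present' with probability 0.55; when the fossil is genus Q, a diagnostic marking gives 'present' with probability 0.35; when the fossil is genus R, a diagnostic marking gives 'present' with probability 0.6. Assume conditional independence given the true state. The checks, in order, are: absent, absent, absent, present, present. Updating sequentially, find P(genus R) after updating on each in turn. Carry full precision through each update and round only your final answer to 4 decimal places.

0.3877

After 'absent': normaliser = 0.45·0.3500 + 0.65·0.2000 + 0.4·0.4500; P(genus P) ≈ 0.3369, P(genus Q) ≈ 0.2781, P(genus R) ≈ 0.3850
After 'absent': normaliser = 0.45·0.3369 + 0.65·0.2781 + 0.4·0.3850; P(genus P) ≈ 0.3117, P(genus Q) ≈ 0.3716, P(genus R) ≈ 0.3167
After 'absent': normaliser = 0.45·0.3117 + 0.65·0.3716 + 0.4·0.3167; P(genus P) ≈ 0.2759, P(genus Q) ≈ 0.4751, P(genus R) ≈ 0.2491
After 'present': normaliser = 0.55·0.2759 + 0.35·0.4751 + 0.6·0.2491; P(genus P) ≈ 0.3246, P(genus Q) ≈ 0.3557, P(genus R) ≈ 0.3197
After 'present': normaliser = 0.55·0.3246 + 0.35·0.3557 + 0.6·0.3197; P(genus P) ≈ 0.3607, P(genus Q) ≈ 0.2516, P(genus R) ≈ 0.3877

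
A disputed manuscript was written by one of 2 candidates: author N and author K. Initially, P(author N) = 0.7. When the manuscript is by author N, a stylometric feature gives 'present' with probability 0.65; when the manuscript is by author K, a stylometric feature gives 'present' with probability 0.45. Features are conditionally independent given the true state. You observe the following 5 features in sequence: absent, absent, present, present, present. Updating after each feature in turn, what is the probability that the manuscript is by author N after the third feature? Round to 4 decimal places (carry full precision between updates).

0.5771

After 'absent': P(author N) = 0.35·0.7000 / (0.35·0.7000 + 0.55·0.3000) ≈ 0.5976
After 'absent': P(author N) = 0.35·0.5976 / (0.35·0.5976 + 0.55·0.4024) ≈ 0.4858
After 'present': P(author N) = 0.65·0.4858 / (0.65·0.4858 + 0.45·0.5142) ≈ 0.5771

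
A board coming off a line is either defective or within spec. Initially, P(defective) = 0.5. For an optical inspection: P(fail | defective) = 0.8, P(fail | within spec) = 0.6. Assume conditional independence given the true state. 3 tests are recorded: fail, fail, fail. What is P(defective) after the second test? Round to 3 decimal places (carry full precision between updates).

0.640

After 'fail': P(defective) = 0.8·0.5000 / (0.8·0.5000 + 0.6·0.5000) ≈ 0.5714
After 'fail': P(defective) = 0.8·0.5714 / (0.8·0.5714 + 0.6·0.4286) ≈ 0.6400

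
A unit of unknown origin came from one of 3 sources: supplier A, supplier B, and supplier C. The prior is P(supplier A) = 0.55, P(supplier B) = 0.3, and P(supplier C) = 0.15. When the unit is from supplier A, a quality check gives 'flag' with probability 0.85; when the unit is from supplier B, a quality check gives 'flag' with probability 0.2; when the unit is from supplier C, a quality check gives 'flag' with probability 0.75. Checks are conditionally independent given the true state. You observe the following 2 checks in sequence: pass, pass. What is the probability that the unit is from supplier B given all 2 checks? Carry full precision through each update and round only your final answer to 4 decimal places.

0.8982

After 'pass': normaliser = 0.15·0.5500 + 0.8·0.3000 + 0.25·0.1500; P(supplier A) ≈ 0.2292, P(supplier B) ≈ 0.6667, P(supplier C) ≈ 0.1042
After 'pass': normaliser = 0.15·0.2292 + 0.8·0.6667 + 0.25·0.1042; P(supplier A) ≈ 0.0579, P(supplier B) ≈ 0.8982, P(supplier C) ≈ 0.0439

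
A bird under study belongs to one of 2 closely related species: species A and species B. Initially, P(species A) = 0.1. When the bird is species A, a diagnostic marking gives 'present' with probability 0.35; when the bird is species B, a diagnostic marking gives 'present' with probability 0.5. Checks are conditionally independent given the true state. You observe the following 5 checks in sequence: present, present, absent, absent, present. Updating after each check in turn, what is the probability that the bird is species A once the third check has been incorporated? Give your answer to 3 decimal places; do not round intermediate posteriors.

After 'present': P(species A) = 0.35·0.1000 / (0.35·0.1000 + 0.5·0.9000) ≈ 0.0722
After 'present': P(species A) = 0.35·0.0722 / (0.35·0.0722 + 0.5·0.9278) ≈ 0.0516
After 'absent': P(species A) = 0.65·0.0516 / (0.65·0.0516 + 0.5·0.9484) ≈ 0.0661

0.066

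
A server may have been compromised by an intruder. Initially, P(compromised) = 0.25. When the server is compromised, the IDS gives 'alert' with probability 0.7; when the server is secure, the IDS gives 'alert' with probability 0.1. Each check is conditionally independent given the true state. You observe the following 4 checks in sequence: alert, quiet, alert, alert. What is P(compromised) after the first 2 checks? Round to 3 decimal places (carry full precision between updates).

0.438

After 'alert': P(compromised) = 0.7·0.2500 / (0.7·0.2500 + 0.1·0.7500) ≈ 0.7000
After 'quiet': P(compromised) = 0.3·0.7000 / (0.3·0.7000 + 0.9·0.3000) ≈ 0.4375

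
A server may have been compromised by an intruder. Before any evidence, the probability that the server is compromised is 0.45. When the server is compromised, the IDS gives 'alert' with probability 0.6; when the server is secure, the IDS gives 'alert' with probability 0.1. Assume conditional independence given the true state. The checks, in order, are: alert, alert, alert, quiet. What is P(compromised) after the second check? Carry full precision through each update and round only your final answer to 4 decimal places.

0.9672

Each posterior becomes the prior for the next update.
After 'alert': P(compromised) = 0.6·0.4500 / (0.6·0.4500 + 0.1·0.5500) ≈ 0.8308
After 'alert': P(compromised) = 0.6·0.8308 / (0.6·0.8308 + 0.1·0.1692) ≈ 0.9672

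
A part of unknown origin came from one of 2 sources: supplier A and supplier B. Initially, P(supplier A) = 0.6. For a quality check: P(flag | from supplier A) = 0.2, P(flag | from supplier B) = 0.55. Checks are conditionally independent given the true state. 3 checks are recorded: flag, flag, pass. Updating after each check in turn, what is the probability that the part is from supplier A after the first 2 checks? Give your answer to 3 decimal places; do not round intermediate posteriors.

After 'flag': P(supplier A) = 0.2·0.6000 / (0.2·0.6000 + 0.55·0.4000) ≈ 0.3529
After 'flag': P(supplier A) = 0.2·0.3529 / (0.2·0.3529 + 0.55·0.6471) ≈ 0.1655

0.166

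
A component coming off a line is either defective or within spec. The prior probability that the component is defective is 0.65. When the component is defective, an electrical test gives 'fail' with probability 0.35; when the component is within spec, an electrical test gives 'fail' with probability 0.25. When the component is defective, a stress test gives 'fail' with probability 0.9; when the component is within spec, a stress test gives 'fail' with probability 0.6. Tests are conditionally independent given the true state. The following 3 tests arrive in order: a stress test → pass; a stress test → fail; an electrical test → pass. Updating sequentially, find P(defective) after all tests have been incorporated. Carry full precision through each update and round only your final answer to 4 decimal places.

After a stress test='pass': P(defective) = 0.1·0.6500 / (0.1·0.6500 + 0.4·0.3500) ≈ 0.3171
After a stress test='fail': P(defective) = 0.9·0.3171 / (0.9·0.3171 + 0.6·0.6829) ≈ 0.4105
After an electrical test='pass': P(defective) = 0.65·0.4105 / (0.65·0.4105 + 0.75·0.5895) ≈ 0.3764

0.3764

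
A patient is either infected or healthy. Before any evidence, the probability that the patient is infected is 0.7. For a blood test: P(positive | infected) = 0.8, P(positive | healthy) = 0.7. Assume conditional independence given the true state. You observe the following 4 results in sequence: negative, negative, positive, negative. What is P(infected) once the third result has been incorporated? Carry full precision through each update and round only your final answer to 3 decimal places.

0.542

Apply Bayes' rule sequentially, carrying P(infected) forward.
After 'negative': P(infected) = 0.2·0.7000 / (0.2·0.7000 + 0.3·0.3000) ≈ 0.6087
After 'negative': P(infected) = 0.2·0.6087 / (0.2·0.6087 + 0.3·0.3913) ≈ 0.5091
After 'positive': P(infected) = 0.8·0.5091 / (0.8·0.5091 + 0.7·0.4909) ≈ 0.5424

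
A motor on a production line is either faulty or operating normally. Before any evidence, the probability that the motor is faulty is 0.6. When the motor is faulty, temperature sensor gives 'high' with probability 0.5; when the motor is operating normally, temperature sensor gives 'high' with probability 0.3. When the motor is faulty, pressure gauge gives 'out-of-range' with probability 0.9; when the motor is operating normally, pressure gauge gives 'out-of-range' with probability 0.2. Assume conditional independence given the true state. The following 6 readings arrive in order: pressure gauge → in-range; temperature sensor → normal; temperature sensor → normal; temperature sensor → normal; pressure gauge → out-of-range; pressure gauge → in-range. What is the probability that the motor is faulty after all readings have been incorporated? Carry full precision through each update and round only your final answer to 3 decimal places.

0.037

Apply Bayes' rule sequentially, carrying P(faulty) forward.
After pressure gauge='in-range': P(faulty) = 0.1·0.6000 / (0.1·0.6000 + 0.8·0.4000) ≈ 0.1579
After temperature sensor='normal': P(faulty) = 0.5·0.1579 / (0.5·0.1579 + 0.7·0.8421) ≈ 0.1181
After temperature sensor='normal': P(faulty) = 0.5·0.1181 / (0.5·0.1181 + 0.7·0.8819) ≈ 0.0873
After temperature sensor='normal': P(faulty) = 0.5·0.0873 / (0.5·0.0873 + 0.7·0.9127) ≈ 0.0640
After pressure gauge='out-of-range': P(faulty) = 0.9·0.0640 / (0.9·0.0640 + 0.2·0.9360) ≈ 0.2352
After pressure gauge='in-range': P(faulty) = 0.1·0.2352 / (0.1·0.2352 + 0.8·0.7648) ≈ 0.0370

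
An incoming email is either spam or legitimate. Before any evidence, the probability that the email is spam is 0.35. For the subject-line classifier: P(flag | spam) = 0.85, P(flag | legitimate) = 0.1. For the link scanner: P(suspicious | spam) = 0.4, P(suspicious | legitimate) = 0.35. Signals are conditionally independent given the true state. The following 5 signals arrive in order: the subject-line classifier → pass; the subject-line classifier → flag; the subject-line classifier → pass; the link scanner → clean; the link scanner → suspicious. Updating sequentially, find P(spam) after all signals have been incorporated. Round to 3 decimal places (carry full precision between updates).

After the subject-line classifier='pass': P(spam) = 0.15·0.3500 / (0.15·0.3500 + 0.9·0.6500) ≈ 0.0824
After the subject-line classifier='flag': P(spam) = 0.85·0.0824 / (0.85·0.0824 + 0.1·0.9176) ≈ 0.4327
After the subject-line classifier='pass': P(spam) = 0.15·0.4327 / (0.15·0.4327 + 0.9·0.5673) ≈ 0.1128
After the link scanner='clean': P(spam) = 0.6·0.1128 / (0.6·0.1128 + 0.65·0.8872) ≈ 0.1050
After the link scanner='suspicious': P(spam) = 0.4·0.1050 / (0.4·0.1050 + 0.35·0.8950) ≈ 0.1183

0.118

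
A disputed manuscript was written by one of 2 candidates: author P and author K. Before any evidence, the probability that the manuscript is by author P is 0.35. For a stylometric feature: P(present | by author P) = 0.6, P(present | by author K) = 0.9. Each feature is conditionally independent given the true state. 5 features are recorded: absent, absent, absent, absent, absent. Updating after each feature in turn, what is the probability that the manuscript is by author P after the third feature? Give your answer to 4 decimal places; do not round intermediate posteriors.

0.9718

After 'absent': P(author P) = 0.4·0.3500 / (0.4·0.3500 + 0.1·0.6500) ≈ 0.6829
After 'absent': P(author P) = 0.4·0.6829 / (0.4·0.6829 + 0.1·0.3171) ≈ 0.8960
After 'absent': P(author P) = 0.4·0.8960 / (0.4·0.8960 + 0.1·0.1040) ≈ 0.9718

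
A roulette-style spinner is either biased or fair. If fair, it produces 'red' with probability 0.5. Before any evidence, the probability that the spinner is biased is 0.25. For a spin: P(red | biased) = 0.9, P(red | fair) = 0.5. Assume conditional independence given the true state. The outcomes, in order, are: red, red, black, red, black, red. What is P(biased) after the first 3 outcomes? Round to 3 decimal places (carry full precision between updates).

After 'red': P(biased) = 0.9·0.2500 / (0.9·0.2500 + 0.5·0.7500) ≈ 0.3750
After 'red': P(biased) = 0.9·0.3750 / (0.9·0.3750 + 0.5·0.6250) ≈ 0.5192
After 'black': P(biased) = 0.1·0.5192 / (0.1·0.5192 + 0.5·0.4808) ≈ 0.1776

0.178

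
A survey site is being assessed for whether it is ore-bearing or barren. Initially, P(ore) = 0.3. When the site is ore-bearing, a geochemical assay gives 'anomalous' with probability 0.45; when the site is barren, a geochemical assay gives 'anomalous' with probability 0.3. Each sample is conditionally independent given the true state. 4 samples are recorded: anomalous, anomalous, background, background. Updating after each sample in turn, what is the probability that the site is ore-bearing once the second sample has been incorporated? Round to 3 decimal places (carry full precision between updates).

After 'anomalous': P(ore) = 0.45·0.3000 / (0.45·0.3000 + 0.3·0.7000) ≈ 0.3913
After 'anomalous': P(ore) = 0.45·0.3913 / (0.45·0.3913 + 0.3·0.6087) ≈ 0.4909

0.491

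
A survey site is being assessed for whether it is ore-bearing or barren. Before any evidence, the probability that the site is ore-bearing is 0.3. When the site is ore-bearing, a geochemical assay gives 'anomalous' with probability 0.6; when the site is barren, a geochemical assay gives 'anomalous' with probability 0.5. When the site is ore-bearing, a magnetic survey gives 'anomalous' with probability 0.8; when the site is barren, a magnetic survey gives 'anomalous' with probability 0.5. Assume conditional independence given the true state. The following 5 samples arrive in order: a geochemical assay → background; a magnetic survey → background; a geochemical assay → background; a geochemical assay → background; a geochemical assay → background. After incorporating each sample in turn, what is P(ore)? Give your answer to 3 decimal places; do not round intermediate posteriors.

After a geochemical assay='background': P(ore) = 0.4·0.3000 / (0.4·0.3000 + 0.5·0.7000) ≈ 0.2553
After a magnetic survey='background': P(ore) = 0.2·0.2553 / (0.2·0.2553 + 0.5·0.7447) ≈ 0.1206
After a geochemical assay='background': P(ore) = 0.4·0.1206 / (0.4·0.1206 + 0.5·0.8794) ≈ 0.0989
After a geochemical assay='background': P(ore) = 0.4·0.0989 / (0.4·0.0989 + 0.5·0.9011) ≈ 0.0807
After a geochemical assay='background': P(ore) = 0.4·0.0807 / (0.4·0.0807 + 0.5·0.9193) ≈ 0.0656

0.066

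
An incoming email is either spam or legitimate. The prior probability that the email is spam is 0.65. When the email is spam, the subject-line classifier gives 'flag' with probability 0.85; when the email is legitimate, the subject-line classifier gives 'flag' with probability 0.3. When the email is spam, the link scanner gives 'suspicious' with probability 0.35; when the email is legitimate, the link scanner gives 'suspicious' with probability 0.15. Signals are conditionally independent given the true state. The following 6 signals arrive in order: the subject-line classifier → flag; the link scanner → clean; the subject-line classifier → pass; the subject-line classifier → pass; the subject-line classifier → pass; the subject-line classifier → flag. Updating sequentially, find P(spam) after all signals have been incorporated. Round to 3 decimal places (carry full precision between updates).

0.101

After the subject-line classifier='flag': P(spam) = 0.85·0.6500 / (0.85·0.6500 + 0.3·0.3500) ≈ 0.8403
After the link scanner='clean': P(spam) = 0.65·0.8403 / (0.65·0.8403 + 0.85·0.1597) ≈ 0.8009
After the subject-line classifier='pass': P(spam) = 0.15·0.8009 / (0.15·0.8009 + 0.7·0.1991) ≈ 0.4630
After the subject-line classifier='pass': P(spam) = 0.15·0.4630 / (0.15·0.4630 + 0.7·0.5370) ≈ 0.1560
After the subject-line classifier='pass': P(spam) = 0.15·0.1560 / (0.15·0.1560 + 0.7·0.8440) ≈ 0.0381
After the subject-line classifier='flag': P(spam) = 0.85·0.0381 / (0.85·0.0381 + 0.3·0.9619) ≈ 0.1009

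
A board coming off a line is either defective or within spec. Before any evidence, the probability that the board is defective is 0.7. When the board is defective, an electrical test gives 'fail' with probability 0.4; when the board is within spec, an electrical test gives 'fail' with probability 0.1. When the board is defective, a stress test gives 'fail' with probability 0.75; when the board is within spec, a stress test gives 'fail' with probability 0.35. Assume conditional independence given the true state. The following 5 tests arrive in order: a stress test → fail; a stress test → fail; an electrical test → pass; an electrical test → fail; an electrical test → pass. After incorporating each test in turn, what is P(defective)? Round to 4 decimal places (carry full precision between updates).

Apply Bayes' rule sequentially, carrying P(defective) forward.
After a stress test='fail': P(defective) = 0.75·0.7000 / (0.75·0.7000 + 0.35·0.3000) ≈ 0.8333
After a stress test='fail': P(defective) = 0.75·0.8333 / (0.75·0.8333 + 0.35·0.1667) ≈ 0.9146
After an electrical test='pass': P(defective) = 0.6·0.9146 / (0.6·0.9146 + 0.9·0.0854) ≈ 0.8772
After an electrical test='fail': P(defective) = 0.4·0.8772 / (0.4·0.8772 + 0.1·0.1228) ≈ 0.9662
After an electrical test='pass': P(defective) = 0.6·0.9662 / (0.6·0.9662 + 0.9·0.0338) ≈ 0.9501

0.9501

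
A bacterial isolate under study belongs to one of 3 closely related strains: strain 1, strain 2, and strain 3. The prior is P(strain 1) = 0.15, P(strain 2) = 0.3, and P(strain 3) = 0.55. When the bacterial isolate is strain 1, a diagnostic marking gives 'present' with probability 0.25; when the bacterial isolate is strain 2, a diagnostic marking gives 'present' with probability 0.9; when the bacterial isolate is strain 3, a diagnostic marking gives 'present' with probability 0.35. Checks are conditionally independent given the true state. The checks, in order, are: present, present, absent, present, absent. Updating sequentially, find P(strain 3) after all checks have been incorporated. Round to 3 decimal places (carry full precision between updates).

After 'present': normaliser = 0.25·0.1500 + 0.9·0.3000 + 0.35·0.5500; P(strain 1) ≈ 0.0750, P(strain 2) ≈ 0.5400, P(strain 3) ≈ 0.3850
After 'present': normaliser = 0.25·0.0750 + 0.9·0.5400 + 0.35·0.3850; P(strain 1) ≈ 0.0293, P(strain 2) ≈ 0.7600, P(strain 3) ≈ 0.2107
After 'absent': normaliser = 0.75·0.0293 + 0.1·0.7600 + 0.65·0.2107; P(strain 1) ≈ 0.0936, P(strain 2) ≈ 0.3235, P(strain 3) ≈ 0.5829
After 'present': normaliser = 0.25·0.0936 + 0.9·0.3235 + 0.35·0.5829; P(strain 1) ≈ 0.0451, P(strain 2) ≈ 0.5614, P(strain 3) ≈ 0.3935
After 'absent': normaliser = 0.75·0.0451 + 0.1·0.5614 + 0.65·0.3935; P(strain 1) ≈ 0.0979, P(strain 2) ≈ 0.1624, P(strain 3) ≈ 0.7397

0.740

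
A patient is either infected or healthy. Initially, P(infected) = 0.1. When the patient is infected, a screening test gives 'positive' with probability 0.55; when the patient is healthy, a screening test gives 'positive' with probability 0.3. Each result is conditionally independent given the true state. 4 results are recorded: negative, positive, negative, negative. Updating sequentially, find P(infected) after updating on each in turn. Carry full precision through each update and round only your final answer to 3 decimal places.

After 'negative': P(infected) = 0.45·0.1000 / (0.45·0.1000 + 0.7·0.9000) ≈ 0.0667
After 'positive': P(infected) = 0.55·0.0667 / (0.55·0.0667 + 0.3·0.9333) ≈ 0.1158
After 'negative': P(infected) = 0.45·0.1158 / (0.45·0.1158 + 0.7·0.8842) ≈ 0.0776
After 'negative': P(infected) = 0.45·0.0776 / (0.45·0.0776 + 0.7·0.9224) ≈ 0.0513

0.051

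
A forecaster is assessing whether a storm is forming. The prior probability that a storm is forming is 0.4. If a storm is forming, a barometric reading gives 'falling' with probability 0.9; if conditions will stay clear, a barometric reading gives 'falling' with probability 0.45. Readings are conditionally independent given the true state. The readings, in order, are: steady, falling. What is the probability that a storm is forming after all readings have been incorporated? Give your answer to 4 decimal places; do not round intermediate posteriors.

After 'steady': P(storm) = 0.1·0.4000 / (0.1·0.4000 + 0.55·0.6000) ≈ 0.1081
After 'falling': P(storm) = 0.9·0.1081 / (0.9·0.1081 + 0.45·0.8919) ≈ 0.1951

0.1951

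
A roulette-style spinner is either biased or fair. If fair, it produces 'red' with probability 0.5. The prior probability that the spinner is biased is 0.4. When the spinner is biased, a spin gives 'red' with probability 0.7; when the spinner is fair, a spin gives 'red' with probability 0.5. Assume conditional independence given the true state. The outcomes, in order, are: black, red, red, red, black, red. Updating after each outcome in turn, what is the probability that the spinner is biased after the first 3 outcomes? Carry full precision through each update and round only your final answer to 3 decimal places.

0.439

After 'black': P(biased) = 0.3·0.4000 / (0.3·0.4000 + 0.5·0.6000) ≈ 0.2857
After 'red': P(biased) = 0.7·0.2857 / (0.7·0.2857 + 0.5·0.7143) ≈ 0.3590
After 'red': P(biased) = 0.7·0.3590 / (0.7·0.3590 + 0.5·0.6410) ≈ 0.4395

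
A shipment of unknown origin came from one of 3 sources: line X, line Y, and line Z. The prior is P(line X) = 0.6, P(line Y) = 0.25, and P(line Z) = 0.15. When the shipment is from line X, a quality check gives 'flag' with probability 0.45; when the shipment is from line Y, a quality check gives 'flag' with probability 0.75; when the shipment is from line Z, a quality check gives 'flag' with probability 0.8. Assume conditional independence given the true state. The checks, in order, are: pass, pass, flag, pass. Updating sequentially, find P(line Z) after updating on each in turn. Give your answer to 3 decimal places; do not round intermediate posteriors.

0.020

After 'pass': normaliser = 0.55·0.6000 + 0.25·0.2500 + 0.2·0.1500; P(line X) ≈ 0.7811, P(line Y) ≈ 0.1479, P(line Z) ≈ 0.0710
After 'pass': normaliser = 0.55·0.7811 + 0.25·0.1479 + 0.2·0.0710; P(line X) ≈ 0.8935, P(line Y) ≈ 0.0769, P(line Z) ≈ 0.0295
After 'flag': normaliser = 0.45·0.8935 + 0.75·0.0769 + 0.8·0.0295; P(line X) ≈ 0.8318, P(line Y) ≈ 0.1193, P(line Z) ≈ 0.0489
After 'pass': normaliser = 0.55·0.8318 + 0.25·0.1193 + 0.2·0.0489; P(line X) ≈ 0.9203, P(line Y) ≈ 0.0600, P(line Z) ≈ 0.0197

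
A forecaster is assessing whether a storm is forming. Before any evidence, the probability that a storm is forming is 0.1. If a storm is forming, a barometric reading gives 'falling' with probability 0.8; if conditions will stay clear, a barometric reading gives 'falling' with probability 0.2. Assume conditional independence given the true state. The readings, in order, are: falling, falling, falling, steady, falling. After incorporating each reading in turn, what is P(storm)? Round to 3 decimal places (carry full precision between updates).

After 'falling': P(storm) = 0.8·0.1000 / (0.8·0.1000 + 0.2·0.9000) ≈ 0.3077
After 'falling': P(storm) = 0.8·0.3077 / (0.8·0.3077 + 0.2·0.6923) ≈ 0.6400
After 'falling': P(storm) = 0.8·0.6400 / (0.8·0.6400 + 0.2·0.3600) ≈ 0.8767
After 'steady': P(storm) = 0.2·0.8767 / (0.2·0.8767 + 0.8·0.1233) ≈ 0.6400
After 'falling': P(storm) = 0.8·0.6400 / (0.8·0.6400 + 0.2·0.3600) ≈ 0.8767

0.877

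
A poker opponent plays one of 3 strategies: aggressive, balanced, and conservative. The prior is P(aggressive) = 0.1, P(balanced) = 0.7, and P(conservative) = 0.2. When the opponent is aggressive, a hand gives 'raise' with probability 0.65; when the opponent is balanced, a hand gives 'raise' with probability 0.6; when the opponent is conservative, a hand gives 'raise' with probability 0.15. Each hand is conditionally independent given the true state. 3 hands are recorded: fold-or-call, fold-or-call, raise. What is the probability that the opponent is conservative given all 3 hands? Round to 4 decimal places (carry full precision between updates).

0.2238

Apply Bayes' rule sequentially, carrying P(conservative) forward.
After 'fold-or-call': normaliser = 0.35·0.1000 + 0.4·0.7000 + 0.85·0.2000; P(aggressive) ≈ 0.0722, P(balanced) ≈ 0.5773, P(conservative) ≈ 0.3505
After 'fold-or-call': normaliser = 0.35·0.0722 + 0.4·0.5773 + 0.85·0.3505; P(aggressive) ≈ 0.0456, P(balanced) ≈ 0.4167, P(conservative) ≈ 0.5377
After 'raise': normaliser = 0.65·0.0456 + 0.6·0.4167 + 0.15·0.5377; P(aggressive) ≈ 0.0822, P(balanced) ≈ 0.6939, P(conservative) ≈ 0.2238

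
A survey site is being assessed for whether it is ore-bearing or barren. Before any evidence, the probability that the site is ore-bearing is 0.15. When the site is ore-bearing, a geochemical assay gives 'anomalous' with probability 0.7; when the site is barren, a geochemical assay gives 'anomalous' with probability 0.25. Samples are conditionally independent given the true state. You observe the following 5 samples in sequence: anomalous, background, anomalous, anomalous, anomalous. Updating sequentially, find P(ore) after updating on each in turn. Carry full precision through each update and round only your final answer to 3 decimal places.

After 'anomalous': P(ore) = 0.7·0.1500 / (0.7·0.1500 + 0.25·0.8500) ≈ 0.3307
After 'background': P(ore) = 0.3·0.3307 / (0.3·0.3307 + 0.75·0.6693) ≈ 0.1650
After 'anomalous': P(ore) = 0.7·0.1650 / (0.7·0.1650 + 0.25·0.8350) ≈ 0.3563
After 'anomalous': P(ore) = 0.7·0.3563 / (0.7·0.3563 + 0.25·0.6437) ≈ 0.6078
After 'anomalous': P(ore) = 0.7·0.6078 / (0.7·0.6078 + 0.25·0.3922) ≈ 0.8127

0.813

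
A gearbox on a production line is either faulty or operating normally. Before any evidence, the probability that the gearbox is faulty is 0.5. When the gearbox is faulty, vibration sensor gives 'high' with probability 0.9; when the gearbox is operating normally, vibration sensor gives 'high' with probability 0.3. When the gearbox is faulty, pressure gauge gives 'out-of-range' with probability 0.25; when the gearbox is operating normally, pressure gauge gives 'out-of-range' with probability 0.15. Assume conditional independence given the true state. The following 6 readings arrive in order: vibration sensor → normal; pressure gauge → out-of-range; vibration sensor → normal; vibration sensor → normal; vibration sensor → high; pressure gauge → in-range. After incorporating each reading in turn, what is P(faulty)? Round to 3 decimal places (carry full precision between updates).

0.013

After vibration sensor='normal': P(faulty) = 0.1·0.5000 / (0.1·0.5000 + 0.7·0.5000) ≈ 0.1250
After pressure gauge='out-of-range': P(faulty) = 0.25·0.1250 / (0.25·0.1250 + 0.15·0.8750) ≈ 0.1923
After vibration sensor='normal': P(faulty) = 0.1·0.1923 / (0.1·0.1923 + 0.7·0.8077) ≈ 0.0329
After vibration sensor='normal': P(faulty) = 0.1·0.0329 / (0.1·0.0329 + 0.7·0.9671) ≈ 0.0048
After vibration sensor='high': P(faulty) = 0.9·0.0048 / (0.9·0.0048 + 0.3·0.9952) ≈ 0.0144
After pressure gauge='in-range': P(faulty) = 0.75·0.0144 / (0.75·0.0144 + 0.85·0.9856) ≈ 0.0127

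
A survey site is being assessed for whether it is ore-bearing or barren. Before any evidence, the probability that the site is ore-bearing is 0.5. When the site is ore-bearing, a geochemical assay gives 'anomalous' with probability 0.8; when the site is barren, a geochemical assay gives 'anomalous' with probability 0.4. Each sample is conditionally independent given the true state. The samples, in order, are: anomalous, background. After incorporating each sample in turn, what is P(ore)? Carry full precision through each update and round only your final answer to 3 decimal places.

After 'anomalous': P(ore) = 0.8·0.5000 / (0.8·0.5000 + 0.4·0.5000) ≈ 0.6667
After 'background': P(ore) = 0.2·0.6667 / (0.2·0.6667 + 0.6·0.3333) ≈ 0.4000

0.400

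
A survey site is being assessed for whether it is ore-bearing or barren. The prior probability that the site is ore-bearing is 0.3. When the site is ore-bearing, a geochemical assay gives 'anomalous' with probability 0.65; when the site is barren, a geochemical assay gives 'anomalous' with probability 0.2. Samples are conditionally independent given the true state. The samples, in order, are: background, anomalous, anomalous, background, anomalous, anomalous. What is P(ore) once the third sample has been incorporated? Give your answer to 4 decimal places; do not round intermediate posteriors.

0.6645

Each posterior becomes the prior for the next update.
After 'background': P(ore) = 0.35·0.3000 / (0.35·0.3000 + 0.8·0.7000) ≈ 0.1579
After 'anomalous': P(ore) = 0.65·0.1579 / (0.65·0.1579 + 0.2·0.8421) ≈ 0.3786
After 'anomalous': P(ore) = 0.65·0.3786 / (0.65·0.3786 + 0.2·0.6214) ≈ 0.6645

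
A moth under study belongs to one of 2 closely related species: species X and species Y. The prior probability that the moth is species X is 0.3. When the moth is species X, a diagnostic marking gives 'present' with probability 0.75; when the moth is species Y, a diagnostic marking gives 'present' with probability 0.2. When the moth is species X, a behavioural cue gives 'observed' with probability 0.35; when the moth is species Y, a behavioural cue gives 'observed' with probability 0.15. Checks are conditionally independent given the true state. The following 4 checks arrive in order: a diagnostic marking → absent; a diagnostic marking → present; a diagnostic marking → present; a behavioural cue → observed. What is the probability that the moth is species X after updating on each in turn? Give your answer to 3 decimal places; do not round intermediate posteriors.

0.815

Each posterior becomes the prior for the next update.
After a diagnostic marking='absent': P(species X) = 0.25·0.3000 / (0.25·0.3000 + 0.8·0.7000) ≈ 0.1181
After a diagnostic marking='present': P(species X) = 0.75·0.1181 / (0.75·0.1181 + 0.2·0.8819) ≈ 0.3343
After a diagnostic marking='present': P(species X) = 0.75·0.3343 / (0.75·0.3343 + 0.2·0.6657) ≈ 0.6532
After a behavioural cue='observed': P(species X) = 0.35·0.6532 / (0.35·0.6532 + 0.15·0.3468) ≈ 0.8146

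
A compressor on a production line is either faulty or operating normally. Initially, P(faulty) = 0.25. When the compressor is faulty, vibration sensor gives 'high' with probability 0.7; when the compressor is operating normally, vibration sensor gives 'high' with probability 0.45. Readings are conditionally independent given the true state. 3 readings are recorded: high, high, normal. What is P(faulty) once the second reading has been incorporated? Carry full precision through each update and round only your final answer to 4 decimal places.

After 'high': P(faulty) = 0.7·0.2500 / (0.7·0.2500 + 0.45·0.7500) ≈ 0.3415
After 'high': P(faulty) = 0.7·0.3415 / (0.7·0.3415 + 0.45·0.6585) ≈ 0.4465

0.4465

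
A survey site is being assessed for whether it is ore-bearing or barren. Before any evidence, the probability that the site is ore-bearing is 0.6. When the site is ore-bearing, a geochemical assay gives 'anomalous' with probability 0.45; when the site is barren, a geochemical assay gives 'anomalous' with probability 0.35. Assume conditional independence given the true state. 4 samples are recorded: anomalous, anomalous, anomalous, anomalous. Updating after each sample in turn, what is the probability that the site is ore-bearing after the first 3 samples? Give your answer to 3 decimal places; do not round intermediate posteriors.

Apply Bayes' rule sequentially, carrying P(ore) forward.
After 'anomalous': P(ore) = 0.45·0.6000 / (0.45·0.6000 + 0.35·0.4000) ≈ 0.6585
After 'anomalous': P(ore) = 0.45·0.6585 / (0.45·0.6585 + 0.35·0.3415) ≈ 0.7126
After 'anomalous': P(ore) = 0.45·0.7126 / (0.45·0.7126 + 0.35·0.2874) ≈ 0.7612

0.761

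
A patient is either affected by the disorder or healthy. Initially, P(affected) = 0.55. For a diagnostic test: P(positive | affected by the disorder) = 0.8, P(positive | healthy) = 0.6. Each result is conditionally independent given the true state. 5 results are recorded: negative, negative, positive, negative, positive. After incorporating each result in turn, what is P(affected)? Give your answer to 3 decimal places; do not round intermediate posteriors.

0.214

Each posterior becomes the prior for the next update.
After 'negative': P(affected) = 0.2·0.5500 / (0.2·0.5500 + 0.4·0.4500) ≈ 0.3793
After 'negative': P(affected) = 0.2·0.3793 / (0.2·0.3793 + 0.4·0.6207) ≈ 0.2340
After 'positive': P(affected) = 0.8·0.2340 / (0.8·0.2340 + 0.6·0.7660) ≈ 0.2895
After 'negative': P(affected) = 0.2·0.2895 / (0.2·0.2895 + 0.4·0.7105) ≈ 0.1692
After 'positive': P(affected) = 0.8·0.1692 / (0.8·0.1692 + 0.6·0.8308) ≈ 0.2136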